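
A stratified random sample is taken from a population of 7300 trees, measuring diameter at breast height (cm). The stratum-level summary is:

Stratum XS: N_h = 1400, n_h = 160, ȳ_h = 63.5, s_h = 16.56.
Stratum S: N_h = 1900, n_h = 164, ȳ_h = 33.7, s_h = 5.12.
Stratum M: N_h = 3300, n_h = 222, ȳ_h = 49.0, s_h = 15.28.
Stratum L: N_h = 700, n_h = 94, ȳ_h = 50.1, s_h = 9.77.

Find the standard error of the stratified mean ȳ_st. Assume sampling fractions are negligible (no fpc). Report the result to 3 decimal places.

SE(ȳ_st) ≈ 0.546

V̂(ȳ_st) = Σ W_h² s_h²/n_h, with W_h = N_h/N and N = 7300:
  stratum XS: (1400/7300)²·16.56²/160 = 0.0630392
  stratum S: (1900/7300)²·5.12²/164 = 0.0108282
  stratum M: (3300/7300)²·15.28²/222 = 0.21492
  stratum L: (700/7300)²·9.77²/94 = 0.00933709
V̂(ȳ_st) = 0.298124
SE(ȳ_st) = √0.298124 = 0.546007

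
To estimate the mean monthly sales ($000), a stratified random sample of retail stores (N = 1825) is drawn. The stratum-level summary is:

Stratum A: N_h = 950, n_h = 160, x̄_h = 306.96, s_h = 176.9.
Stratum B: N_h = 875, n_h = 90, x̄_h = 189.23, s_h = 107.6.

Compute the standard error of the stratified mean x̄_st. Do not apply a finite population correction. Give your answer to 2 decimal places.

V̂(x̄_st) = Σ W_h² s_h²/n_h, with W_h = N_h/N and N = 1825:
  stratum A: (950/1825)²·176.9²/160 = 52.9977
  stratum B: (875/1825)²·107.6²/90 = 29.5714
V̂(x̄_st) = 82.5692
SE(x̄_st) = √82.5692 = 9.08676

SE(x̄_st) ≈ 9.09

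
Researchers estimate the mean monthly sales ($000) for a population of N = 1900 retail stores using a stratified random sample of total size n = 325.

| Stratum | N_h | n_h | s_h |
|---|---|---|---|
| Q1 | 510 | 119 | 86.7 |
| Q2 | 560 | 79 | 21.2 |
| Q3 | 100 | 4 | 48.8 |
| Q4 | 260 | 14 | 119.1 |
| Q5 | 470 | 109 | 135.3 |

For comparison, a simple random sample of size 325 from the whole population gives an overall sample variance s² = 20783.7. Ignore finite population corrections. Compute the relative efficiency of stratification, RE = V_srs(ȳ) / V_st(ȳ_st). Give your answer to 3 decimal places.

RE ≈ 1.779

V̂(ȳ_st) = Σ W_h² s_h²/n_h, with W_h = N_h/N and N = 1900:
  stratum Q1: (510/1900)²·86.7²/119 = 4.55118
  stratum Q2: (560/1900)²·21.2²/79 = 0.494212
  stratum Q3: (100/1900)²·48.8²/4 = 1.6492
  stratum Q4: (260/1900)²·119.1²/14 = 18.973
  stratum Q5: (470/1900)²·135.3²/109 = 10.2768
V_st = 35.9443
V_srs = s²/n = 20783.7/325 = 63.9498
Relative efficiency = V_srs / V_st = 63.9498/35.9443 = 1.7791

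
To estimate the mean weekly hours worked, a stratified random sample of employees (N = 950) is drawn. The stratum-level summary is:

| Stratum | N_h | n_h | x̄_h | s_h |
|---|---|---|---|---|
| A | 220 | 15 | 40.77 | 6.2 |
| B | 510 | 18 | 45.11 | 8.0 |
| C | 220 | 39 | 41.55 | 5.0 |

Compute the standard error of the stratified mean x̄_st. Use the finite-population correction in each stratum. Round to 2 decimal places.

SE(x̄_st) ≈ 1.07

V̂(x̄_st) = Σ W_h² (1 − n_h/N_h) s_h²/n_h, with W_h = N_h/N and N = 950:
  stratum A: (220/950)²·(1 − 15/220)·6.2²/15 = 0.128062
  stratum B: (510/950)²·(1 − 18/510)·8.0²/18 = 0.988543
  stratum C: (220/950)²·(1 − 39/220)·5.0²/39 = 0.0282833
V̂(x̄_st) = 1.14489
SE(x̄_st) = √1.14489 = 1.06999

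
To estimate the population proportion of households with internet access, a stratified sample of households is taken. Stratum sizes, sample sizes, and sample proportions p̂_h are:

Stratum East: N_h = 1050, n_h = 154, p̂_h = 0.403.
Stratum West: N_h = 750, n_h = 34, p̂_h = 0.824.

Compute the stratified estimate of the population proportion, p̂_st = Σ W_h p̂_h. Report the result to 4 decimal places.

p̂_st ≈ 0.5784

N = 1800; stratum weights W_h = N_h/N.
p̂_st = Σ W_h p̂_h = (1050·0.403 + 750·0.824)/1800 = 0.57842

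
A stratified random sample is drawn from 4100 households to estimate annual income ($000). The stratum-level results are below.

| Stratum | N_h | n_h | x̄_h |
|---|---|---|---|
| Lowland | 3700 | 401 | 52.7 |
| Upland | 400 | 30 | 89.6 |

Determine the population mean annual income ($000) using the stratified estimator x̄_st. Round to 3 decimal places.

x̄_st ≈ 56.300

N = Σ N_h = 4100. Stratum weights W_h = N_h/N.
x̄_st = (3700·52.7 + 400·89.6) / 4100 = 56.30000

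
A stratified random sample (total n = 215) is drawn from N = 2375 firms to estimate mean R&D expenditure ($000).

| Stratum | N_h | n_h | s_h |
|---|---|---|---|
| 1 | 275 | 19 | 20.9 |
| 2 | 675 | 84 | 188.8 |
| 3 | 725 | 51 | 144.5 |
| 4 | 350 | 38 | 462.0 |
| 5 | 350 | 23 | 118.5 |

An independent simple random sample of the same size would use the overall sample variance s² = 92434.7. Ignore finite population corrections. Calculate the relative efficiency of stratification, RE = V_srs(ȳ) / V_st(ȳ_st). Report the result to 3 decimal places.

V̂(ȳ_st) = Σ W_h² s_h²/n_h, with W_h = N_h/N and N = 2375:
  stratum 1: (275/2375)²·20.9²/19 = 0.308232
  stratum 2: (675/2375)²·188.8²/84 = 34.2772
  stratum 3: (725/2375)²·144.5²/51 = 38.1517
  stratum 4: (350/2375)²·462.0²/38 = 121.986
  stratum 5: (350/2375)²·118.5²/23 = 13.2592
V_st = 207.982
V_srs = s²/n = 92434.7/215 = 429.929
Relative efficiency = V_srs / V_st = 429.929/207.982 = 2.0671

RE ≈ 2.067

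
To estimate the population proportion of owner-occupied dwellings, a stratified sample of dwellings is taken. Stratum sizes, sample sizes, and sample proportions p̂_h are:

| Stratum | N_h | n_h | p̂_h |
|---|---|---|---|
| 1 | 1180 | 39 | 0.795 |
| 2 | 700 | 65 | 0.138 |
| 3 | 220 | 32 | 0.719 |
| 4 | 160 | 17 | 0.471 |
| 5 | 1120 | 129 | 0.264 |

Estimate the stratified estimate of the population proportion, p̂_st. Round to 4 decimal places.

p̂_st ≈ 0.4627

N = 3380; stratum weights W_h = N_h/N.
p̂_st = Σ W_h p̂_h = (1180·0.795 + 700·0.138 + 220·0.719 + 160·0.471 + 1120·0.264)/3380 = 0.46270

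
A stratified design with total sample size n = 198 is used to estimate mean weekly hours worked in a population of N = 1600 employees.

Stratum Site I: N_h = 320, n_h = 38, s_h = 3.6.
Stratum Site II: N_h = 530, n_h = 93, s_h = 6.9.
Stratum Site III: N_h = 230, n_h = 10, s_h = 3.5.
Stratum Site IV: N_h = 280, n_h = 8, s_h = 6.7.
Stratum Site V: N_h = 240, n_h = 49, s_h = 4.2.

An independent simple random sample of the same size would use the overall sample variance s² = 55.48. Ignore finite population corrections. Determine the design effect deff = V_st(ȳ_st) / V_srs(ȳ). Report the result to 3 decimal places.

deff ≈ 0.982

V̂(ȳ_st) = Σ W_h² s_h²/n_h, with W_h = N_h/N and N = 1600:
  stratum Site I: (320/1600)²·3.6²/38 = 0.0136421
  stratum Site II: (530/1600)²·6.9²/93 = 0.0561729
  stratum Site III: (230/1600)²·3.5²/10 = 0.0253135
  stratum Site IV: (280/1600)²·6.7²/8 = 0.171845
  stratum Site V: (240/1600)²·4.2²/49 = 0.0081
V_st = 0.275073
V_srs = s²/n = 55.48/198 = 0.280202
deff = V_st / V_srs = 0.275073/0.280202 = 0.9817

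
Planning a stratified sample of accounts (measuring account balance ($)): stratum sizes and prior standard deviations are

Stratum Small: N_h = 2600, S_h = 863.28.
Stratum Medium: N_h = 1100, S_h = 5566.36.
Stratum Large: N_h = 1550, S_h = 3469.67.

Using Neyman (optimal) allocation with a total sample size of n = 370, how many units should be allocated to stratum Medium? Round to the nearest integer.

Neyman allocation: n_h = n · N_h S_h / Σ N_i S_i, with n = 370.
  stratum Small: N_h·S_h = 2600·863.28 = 2244528.00
  stratum Medium: N_h·S_h = 1100·5566.36 = 6122996.00
  stratum Large: N_h·S_h = 1550·3469.67 = 5377988.50
Σ N_h S_h = 13745512.50
n for stratum Medium = 370·6122996.00/13745512.50 = 164.818 → 165

165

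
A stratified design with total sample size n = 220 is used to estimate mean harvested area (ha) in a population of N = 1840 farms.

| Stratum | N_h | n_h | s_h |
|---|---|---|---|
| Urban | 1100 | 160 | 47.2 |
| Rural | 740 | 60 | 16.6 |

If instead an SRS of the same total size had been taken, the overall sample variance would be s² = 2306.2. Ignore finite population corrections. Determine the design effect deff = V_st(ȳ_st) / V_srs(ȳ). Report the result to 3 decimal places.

V̂(ȳ_st) = Σ W_h² s_h²/n_h, with W_h = N_h/N and N = 1840:
  stratum Urban: (1100/1840)²·47.2²/160 = 4.97638
  stratum Rural: (740/1840)²·16.6²/60 = 0.742836
V_st = 5.71922
V_srs = s²/n = 2306.2/220 = 10.4827
deff = V_st / V_srs = 5.71922/10.4827 = 0.5456

deff ≈ 0.546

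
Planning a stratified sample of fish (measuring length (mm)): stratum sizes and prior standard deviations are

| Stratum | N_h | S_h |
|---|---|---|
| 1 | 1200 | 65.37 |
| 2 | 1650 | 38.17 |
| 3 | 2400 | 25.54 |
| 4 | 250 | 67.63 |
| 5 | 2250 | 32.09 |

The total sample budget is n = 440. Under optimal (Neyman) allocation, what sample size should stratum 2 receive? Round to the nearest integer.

95

Neyman allocation: n_h = n · N_h S_h / Σ N_i S_i, with n = 440.
  stratum 1: N_h·S_h = 1200·65.37 = 78444.00
  stratum 2: N_h·S_h = 1650·38.17 = 62980.50
  stratum 3: N_h·S_h = 2400·25.54 = 61296.00
  stratum 4: N_h·S_h = 250·67.63 = 16907.50
  stratum 5: N_h·S_h = 2250·32.09 = 72202.50
Σ N_h S_h = 291830.50
n for stratum 2 = 440·62980.50/291830.50 = 94.957 → 95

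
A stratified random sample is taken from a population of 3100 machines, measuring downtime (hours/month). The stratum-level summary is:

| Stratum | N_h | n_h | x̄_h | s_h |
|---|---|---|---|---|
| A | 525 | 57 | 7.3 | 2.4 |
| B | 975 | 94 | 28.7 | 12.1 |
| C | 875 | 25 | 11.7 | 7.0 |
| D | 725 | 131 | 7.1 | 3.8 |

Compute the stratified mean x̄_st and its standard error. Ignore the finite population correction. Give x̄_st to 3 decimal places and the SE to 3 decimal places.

x̄_st = Σ W_h x̄_h = (525·7.3 + 975·28.7 + 875·11.7 + 725·7.1)/3100 = 15.22581
V̂(x̄_st) = Σ W_h² s_h²/n_h, with W_h = N_h/N and N = 3100:
  stratum A: (525/3100)²·2.4²/57 = 0.0028983
  stratum B: (975/3100)²·12.1²/94 = 0.154074
  stratum C: (875/3100)²·7.0²/25 = 0.156152
  stratum D: (725/3100)²·3.8²/131 = 0.00602904
V̂(x̄_st) = 0.319154
SE(x̄_st) = √0.319154 = 0.564937

x̄_st ≈ 15.226, SE ≈ 0.565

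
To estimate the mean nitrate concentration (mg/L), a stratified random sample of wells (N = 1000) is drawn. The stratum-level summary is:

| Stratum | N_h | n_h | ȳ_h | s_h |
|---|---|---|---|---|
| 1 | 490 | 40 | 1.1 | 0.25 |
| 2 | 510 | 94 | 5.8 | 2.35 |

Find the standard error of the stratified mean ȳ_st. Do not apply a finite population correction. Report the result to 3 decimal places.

SE(ȳ_st) ≈ 0.125

V̂(ȳ_st) = Σ W_h² s_h²/n_h, with W_h = N_h/N and N = 1000:
  stratum 1: (490/1000)²·0.25²/40 = 0.000375156
  stratum 2: (510/1000)²·2.35²/94 = 0.0152809
V̂(ȳ_st) = 0.015656
SE(ȳ_st) = √0.015656 = 0.125124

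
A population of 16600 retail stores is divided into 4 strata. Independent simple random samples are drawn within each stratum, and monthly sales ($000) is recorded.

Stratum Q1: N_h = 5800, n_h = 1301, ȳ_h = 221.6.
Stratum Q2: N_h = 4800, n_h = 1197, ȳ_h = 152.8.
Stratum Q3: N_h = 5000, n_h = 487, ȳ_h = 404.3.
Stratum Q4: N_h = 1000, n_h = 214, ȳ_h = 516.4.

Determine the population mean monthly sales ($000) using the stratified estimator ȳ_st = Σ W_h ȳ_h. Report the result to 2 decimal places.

N = Σ N_h = 16600. Stratum weights W_h = N_h/N.
ȳ_st = (5800·221.6 + 4800·152.8 + 5000·404.3 + 1000·516.4) / 16600 = 274.4952

ȳ_st ≈ 274.50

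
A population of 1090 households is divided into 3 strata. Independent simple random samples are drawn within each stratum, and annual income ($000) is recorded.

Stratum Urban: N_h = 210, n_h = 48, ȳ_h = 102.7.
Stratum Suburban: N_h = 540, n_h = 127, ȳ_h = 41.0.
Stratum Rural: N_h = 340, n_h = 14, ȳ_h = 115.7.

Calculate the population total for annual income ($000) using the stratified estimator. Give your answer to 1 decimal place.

τ̂_st = Σ N_h ȳ_h = 210·102.7 + 540·41.0 + 340·115.7 = 83045.0

τ̂_st ≈ 83045.0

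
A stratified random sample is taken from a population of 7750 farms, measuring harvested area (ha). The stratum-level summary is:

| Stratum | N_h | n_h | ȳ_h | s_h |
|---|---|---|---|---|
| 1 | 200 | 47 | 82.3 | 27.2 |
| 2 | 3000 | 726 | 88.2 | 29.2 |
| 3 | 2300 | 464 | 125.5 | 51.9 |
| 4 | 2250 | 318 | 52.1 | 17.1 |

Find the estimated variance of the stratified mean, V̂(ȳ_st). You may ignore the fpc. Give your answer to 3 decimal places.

V̂(ȳ_st) = Σ W_h² s_h²/n_h, with W_h = N_h/N and N = 7750:
  stratum 1: (200/7750)²·27.2²/47 = 0.0104833
  stratum 2: (3000/7750)²·29.2²/726 = 0.175982
  stratum 3: (2300/7750)²·51.9²/464 = 0.511292
  stratum 4: (2250/7750)²·17.1²/318 = 0.0775045
V̂(ȳ_st) = 0.775262

V̂(ȳ_st) ≈ 0.775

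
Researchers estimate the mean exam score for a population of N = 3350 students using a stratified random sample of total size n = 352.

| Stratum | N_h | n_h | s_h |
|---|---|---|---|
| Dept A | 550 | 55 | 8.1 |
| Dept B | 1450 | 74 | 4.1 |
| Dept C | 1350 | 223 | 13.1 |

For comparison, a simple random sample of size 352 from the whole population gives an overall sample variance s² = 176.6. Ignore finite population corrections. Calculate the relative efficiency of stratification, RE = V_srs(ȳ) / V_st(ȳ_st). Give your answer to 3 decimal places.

V̂(ȳ_st) = Σ W_h² s_h²/n_h, with W_h = N_h/N and N = 3350:
  stratum Dept A: (550/3350)²·8.1²/55 = 0.0321546
  stratum Dept B: (1450/3350)²·4.1²/74 = 0.0425581
  stratum Dept C: (1350/3350)²·13.1²/223 = 0.124973
V_st = 0.199686
V_srs = s²/n = 176.6/352 = 0.501705
Relative efficiency = V_srs / V_st = 0.501705/0.199686 = 2.5125

RE ≈ 2.512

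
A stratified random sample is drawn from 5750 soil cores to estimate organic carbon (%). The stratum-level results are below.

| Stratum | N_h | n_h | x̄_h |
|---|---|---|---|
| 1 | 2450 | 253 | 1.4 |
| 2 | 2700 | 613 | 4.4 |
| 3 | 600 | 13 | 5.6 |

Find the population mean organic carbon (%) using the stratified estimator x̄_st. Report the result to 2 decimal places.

N = Σ N_h = 5750. Stratum weights W_h = N_h/N.
x̄_st = (2450·1.4 + 2700·4.4 + 600·5.6) / 5750 = 3.2470

x̄_st ≈ 3.25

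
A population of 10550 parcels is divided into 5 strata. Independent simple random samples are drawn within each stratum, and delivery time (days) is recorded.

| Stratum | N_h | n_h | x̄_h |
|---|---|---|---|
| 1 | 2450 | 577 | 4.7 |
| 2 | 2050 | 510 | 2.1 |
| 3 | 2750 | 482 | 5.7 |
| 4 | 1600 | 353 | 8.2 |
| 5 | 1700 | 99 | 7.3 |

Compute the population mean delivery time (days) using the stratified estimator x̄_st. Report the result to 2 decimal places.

x̄_st ≈ 5.41

N = Σ N_h = 10550. Stratum weights W_h = N_h/N.
x̄_st = (2450·4.7 + 2050·2.1 + 2750·5.7 + 1600·8.2 + 1700·7.3) / 10550 = 5.4052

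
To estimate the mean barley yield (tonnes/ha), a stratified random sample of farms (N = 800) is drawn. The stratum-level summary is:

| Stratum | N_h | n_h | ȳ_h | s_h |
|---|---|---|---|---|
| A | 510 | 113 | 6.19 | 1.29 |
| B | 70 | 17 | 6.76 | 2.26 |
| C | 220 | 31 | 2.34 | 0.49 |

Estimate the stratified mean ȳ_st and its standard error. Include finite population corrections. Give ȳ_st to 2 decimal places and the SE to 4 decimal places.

ȳ_st = Σ W_h ȳ_h = (510·6.19 + 70·6.76 + 220·2.34)/800 = 5.18112
V̂(ȳ_st) = Σ W_h² (1 − n_h/N_h) s_h²/n_h, with W_h = N_h/N and N = 800:
  stratum A: (510/800)²·(1 − 113/510)·1.29²/113 = 0.00465888
  stratum B: (70/800)²·(1 − 17/70)·2.26²/17 = 0.00174165
  stratum C: (220/800)²·(1 − 31/220)·0.49²/31 = 0.000503193
V̂(ȳ_st) = 0.00690373
SE(ȳ_st) = √0.00690373 = 0.0830887

ȳ_st ≈ 5.18, SE ≈ 0.0831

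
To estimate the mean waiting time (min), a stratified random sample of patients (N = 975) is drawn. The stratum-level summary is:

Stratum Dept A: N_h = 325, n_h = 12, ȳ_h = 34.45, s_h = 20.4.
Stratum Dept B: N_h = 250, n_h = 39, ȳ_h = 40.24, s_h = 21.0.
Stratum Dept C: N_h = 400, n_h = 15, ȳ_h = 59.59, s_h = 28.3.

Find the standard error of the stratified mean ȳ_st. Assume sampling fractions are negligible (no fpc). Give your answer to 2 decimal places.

SE(ȳ_st) ≈ 3.69

V̂(ȳ_st) = Σ W_h² s_h²/n_h, with W_h = N_h/N and N = 975:
  stratum Dept A: (325/975)²·20.4²/12 = 3.85333
  stratum Dept B: (250/975)²·21.0²/39 = 0.743438
  stratum Dept C: (400/975)²·28.3²/15 = 8.98654
V̂(ȳ_st) = 13.5833
SE(ȳ_st) = √13.5833 = 3.68555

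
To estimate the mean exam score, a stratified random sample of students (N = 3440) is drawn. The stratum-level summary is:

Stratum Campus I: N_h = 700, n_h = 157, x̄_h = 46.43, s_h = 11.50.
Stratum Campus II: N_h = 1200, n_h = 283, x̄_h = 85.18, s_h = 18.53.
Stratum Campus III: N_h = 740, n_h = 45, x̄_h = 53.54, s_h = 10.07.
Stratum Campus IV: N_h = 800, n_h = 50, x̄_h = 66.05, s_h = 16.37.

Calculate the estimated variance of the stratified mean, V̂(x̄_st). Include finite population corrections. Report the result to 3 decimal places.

V̂(x̄_st) = Σ W_h² (1 − n_h/N_h) s_h²/n_h, with W_h = N_h/N and N = 3440:
  stratum Campus I: (700/3440)²·(1 − 157/700)·11.50²/157 = 0.0270568
  stratum Campus II: (1200/3440)²·(1 − 283/1200)·18.53²/283 = 0.112823
  stratum Campus III: (740/3440)²·(1 − 45/740)·10.07²/45 = 0.0979368
  stratum Campus IV: (800/3440)²·(1 − 50/800)·16.37²/50 = 0.271745
V̂(x̄_st) = 0.509562

V̂(x̄_st) ≈ 0.510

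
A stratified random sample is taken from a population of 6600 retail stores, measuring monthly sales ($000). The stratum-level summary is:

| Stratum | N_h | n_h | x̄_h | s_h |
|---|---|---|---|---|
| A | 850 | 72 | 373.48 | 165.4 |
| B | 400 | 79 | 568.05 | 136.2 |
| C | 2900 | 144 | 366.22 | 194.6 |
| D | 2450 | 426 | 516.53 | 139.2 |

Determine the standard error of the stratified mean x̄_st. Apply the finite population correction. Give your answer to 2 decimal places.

SE(x̄_st) ≈ 7.74

V̂(x̄_st) = Σ W_h² (1 − n_h/N_h) s_h²/n_h, with W_h = N_h/N and N = 6600:
  stratum A: (850/6600)²·(1 − 72/850)·165.4²/72 = 5.76832
  stratum B: (400/6600)²·(1 − 79/400)·136.2²/79 = 0.692156
  stratum C: (2900/6600)²·(1 − 144/2900)·194.6²/144 = 48.2517
  stratum D: (2450/6600)²·(1 − 426/2450)·139.2²/426 = 5.17795
V̂(x̄_st) = 59.8901
SE(x̄_st) = √59.8901 = 7.73887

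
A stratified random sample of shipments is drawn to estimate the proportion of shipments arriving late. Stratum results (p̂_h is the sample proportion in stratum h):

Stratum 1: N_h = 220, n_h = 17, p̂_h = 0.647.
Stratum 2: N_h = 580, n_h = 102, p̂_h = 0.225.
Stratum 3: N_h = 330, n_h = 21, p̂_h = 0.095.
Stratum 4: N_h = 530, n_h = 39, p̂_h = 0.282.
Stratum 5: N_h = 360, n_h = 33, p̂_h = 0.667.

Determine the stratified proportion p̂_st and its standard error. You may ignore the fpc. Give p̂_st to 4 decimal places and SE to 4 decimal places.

N = 2020; stratum weights W_h = N_h/N.
p̂_st = Σ W_h p̂_h = (220·0.647 + 580·0.225 + 330·0.095 + 530·0.282 + 360·0.667)/2020 = 0.34345
V̂(p̂_st) = Σ W_h² p̂_h(1−p̂_h)/(n_h−1):
  stratum 1: (220/2020)²·0.647·0.353/16 = 0.000169317
  stratum 2: (580/2020)²·0.225·0.775/101 = 0.000142336
  stratum 3: (330/2020)²·0.095·0.905/20 = 0.000114727
  stratum 4: (530/2020)²·0.282·0.718/38 = 0.000366808
  stratum 5: (360/2020)²·0.667·0.333/32 = 0.000220456
V̂(p̂_st) = 0.00101365; SE = √V̂ = 0.0318378

p̂_st ≈ 0.3435, SE ≈ 0.0318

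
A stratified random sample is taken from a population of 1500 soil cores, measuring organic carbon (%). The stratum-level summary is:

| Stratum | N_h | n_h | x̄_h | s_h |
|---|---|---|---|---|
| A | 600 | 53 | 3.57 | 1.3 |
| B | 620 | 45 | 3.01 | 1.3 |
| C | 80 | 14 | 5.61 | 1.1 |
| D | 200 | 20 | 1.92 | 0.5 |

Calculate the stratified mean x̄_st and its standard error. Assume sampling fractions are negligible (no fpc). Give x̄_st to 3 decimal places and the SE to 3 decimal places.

x̄_st ≈ 3.227, SE ≈ 0.109

x̄_st = Σ W_h x̄_h = (600·3.57 + 620·3.01 + 80·5.61 + 200·1.92)/1500 = 3.22733
V̂(x̄_st) = Σ W_h² s_h²/n_h, with W_h = N_h/N and N = 1500:
  stratum A: (600/1500)²·1.3²/53 = 0.00510189
  stratum B: (620/1500)²·1.3²/45 = 0.00641616
  stratum C: (80/1500)²·1.1²/14 = 0.000245841
  stratum D: (200/1500)²·0.5²/20 = 0.000222222
V̂(x̄_st) = 0.0119861
SE(x̄_st) = √0.0119861 = 0.109481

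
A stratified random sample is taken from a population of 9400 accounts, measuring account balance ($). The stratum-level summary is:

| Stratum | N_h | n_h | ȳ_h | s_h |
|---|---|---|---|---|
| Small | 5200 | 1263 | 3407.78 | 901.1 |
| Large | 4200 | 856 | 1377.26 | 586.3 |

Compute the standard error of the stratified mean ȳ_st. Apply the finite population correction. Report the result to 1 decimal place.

SE(ȳ_st) ≈ 14.6

V̂(ȳ_st) = Σ W_h² (1 − n_h/N_h) s_h²/n_h, with W_h = N_h/N and N = 9400:
  stratum Small: (5200/9400)²·(1 − 1263/5200)·901.1²/1263 = 148.955
  stratum Large: (4200/9400)²·(1 − 856/4200)·586.3²/856 = 63.8302
V̂(ȳ_st) = 212.785
SE(ȳ_st) = √212.785 = 14.5872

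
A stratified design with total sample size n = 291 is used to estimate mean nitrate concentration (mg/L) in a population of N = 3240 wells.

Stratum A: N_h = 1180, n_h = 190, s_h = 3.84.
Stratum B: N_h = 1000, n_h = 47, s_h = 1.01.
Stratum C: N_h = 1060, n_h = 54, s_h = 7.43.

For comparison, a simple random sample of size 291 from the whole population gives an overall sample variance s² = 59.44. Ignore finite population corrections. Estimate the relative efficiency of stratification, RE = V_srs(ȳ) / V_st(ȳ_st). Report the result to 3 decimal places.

RE ≈ 1.677

V̂(ȳ_st) = Σ W_h² s_h²/n_h, with W_h = N_h/N and N = 3240:
  stratum A: (1180/3240)²·3.84²/190 = 0.010294
  stratum B: (1000/3240)²·1.01²/47 = 0.00206754
  stratum C: (1060/3240)²·7.43²/54 = 0.109422
V_st = 0.121784
V_srs = s²/n = 59.44/291 = 0.204261
Relative efficiency = V_srs / V_st = 0.204261/0.121784 = 1.6772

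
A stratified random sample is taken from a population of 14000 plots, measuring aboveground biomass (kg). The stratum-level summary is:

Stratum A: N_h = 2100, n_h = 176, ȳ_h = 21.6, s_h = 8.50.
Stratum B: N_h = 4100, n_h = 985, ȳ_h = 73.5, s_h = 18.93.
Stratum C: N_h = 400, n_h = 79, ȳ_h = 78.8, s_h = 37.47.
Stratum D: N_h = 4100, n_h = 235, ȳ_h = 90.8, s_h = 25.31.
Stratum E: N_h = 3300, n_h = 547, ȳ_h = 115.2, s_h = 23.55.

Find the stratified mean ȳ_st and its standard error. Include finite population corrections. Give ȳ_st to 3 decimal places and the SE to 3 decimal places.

ȳ_st = Σ W_h ȳ_h = (2100·21.6 + 4100·73.5 + 400·78.8 + 4100·90.8 + 3300·115.2)/14000 = 80.76214
V̂(ȳ_st) = Σ W_h² (1 − n_h/N_h) s_h²/n_h, with W_h = N_h/N and N = 14000:
  stratum A: (2100/14000)²·(1 − 176/2100)·8.50²/176 = 0.0084624
  stratum B: (4100/14000)²·(1 − 985/4100)·18.93²/985 = 0.0237056
  stratum C: (400/14000)²·(1 − 79/400)·37.47²/79 = 0.0116426
  stratum D: (4100/14000)²·(1 − 235/4100)·25.31²/235 = 0.220391
  stratum E: (3300/14000)²·(1 − 547/3300)·23.55²/547 = 0.0469957
V̂(ȳ_st) = 0.311197
SE(ȳ_st) = √0.311197 = 0.557851

ȳ_st ≈ 80.762, SE ≈ 0.558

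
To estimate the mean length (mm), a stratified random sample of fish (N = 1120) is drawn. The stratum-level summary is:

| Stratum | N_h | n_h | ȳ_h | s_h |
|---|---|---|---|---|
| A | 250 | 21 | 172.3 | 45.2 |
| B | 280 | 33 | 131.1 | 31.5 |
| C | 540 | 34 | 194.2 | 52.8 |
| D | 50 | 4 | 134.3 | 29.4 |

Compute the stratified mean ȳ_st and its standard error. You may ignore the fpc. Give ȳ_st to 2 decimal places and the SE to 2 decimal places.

ȳ_st = Σ W_h ȳ_h = (250·172.3 + 280·131.1 + 540·194.2 + 50·134.3)/1120 = 170.86250
V̂(ȳ_st) = Σ W_h² s_h²/n_h, with W_h = N_h/N and N = 1120:
  stratum A: (250/1120)²·45.2²/21 = 4.84732
  stratum B: (280/1120)²·31.5²/33 = 1.87926
  stratum C: (540/1120)²·52.8²/34 = 19.0608
  stratum D: (50/1120)²·29.4²/4 = 0.430664
V̂(ȳ_st) = 26.218
SE(ȳ_st) = √26.218 = 5.12035

ȳ_st ≈ 170.86, SE ≈ 5.12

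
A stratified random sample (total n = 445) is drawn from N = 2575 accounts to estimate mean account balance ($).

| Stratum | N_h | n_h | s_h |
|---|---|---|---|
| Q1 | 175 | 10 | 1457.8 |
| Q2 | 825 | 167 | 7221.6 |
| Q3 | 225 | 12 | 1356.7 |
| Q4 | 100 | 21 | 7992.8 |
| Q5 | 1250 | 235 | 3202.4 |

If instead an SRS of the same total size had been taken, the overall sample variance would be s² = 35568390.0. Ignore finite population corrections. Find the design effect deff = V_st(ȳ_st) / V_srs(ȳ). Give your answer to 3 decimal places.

V̂(ȳ_st) = Σ W_h² s_h²/n_h, with W_h = N_h/N and N = 2575:
  stratum Q1: (175/2575)²·1457.8²/10 = 981.562
  stratum Q2: (825/2575)²·7221.6²/167 = 32055.6
  stratum Q3: (225/2575)²·1356.7²/12 = 1171.11
  stratum Q4: (100/2575)²·7992.8²/21 = 4588.01
  stratum Q5: (1250/2575)²·3202.4²/235 = 10283.7
V_st = 49080
V_srs = s²/n = 35568390.0/445 = 79929
deff = V_st / V_srs = 49080/79929 = 0.6140

deff ≈ 0.614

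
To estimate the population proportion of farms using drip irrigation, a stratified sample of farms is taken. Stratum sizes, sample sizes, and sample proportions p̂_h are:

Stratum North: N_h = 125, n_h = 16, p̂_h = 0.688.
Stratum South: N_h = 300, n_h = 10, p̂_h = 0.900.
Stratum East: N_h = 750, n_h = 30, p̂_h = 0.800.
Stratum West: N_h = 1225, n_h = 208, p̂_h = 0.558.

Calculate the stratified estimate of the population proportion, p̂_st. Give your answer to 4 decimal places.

p̂_st ≈ 0.6831

N = 2400; stratum weights W_h = N_h/N.
p̂_st = Σ W_h p̂_h = (125·0.688 + 300·0.900 + 750·0.800 + 1225·0.558)/2400 = 0.68315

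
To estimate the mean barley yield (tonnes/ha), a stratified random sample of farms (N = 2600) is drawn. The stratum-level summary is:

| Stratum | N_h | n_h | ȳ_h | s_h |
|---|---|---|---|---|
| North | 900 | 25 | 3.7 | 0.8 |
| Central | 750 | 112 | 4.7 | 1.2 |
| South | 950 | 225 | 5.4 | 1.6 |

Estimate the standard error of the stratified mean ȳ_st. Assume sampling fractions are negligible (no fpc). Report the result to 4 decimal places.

V̂(ȳ_st) = Σ W_h² s_h²/n_h, with W_h = N_h/N and N = 2600:
  stratum North: (900/2600)²·0.8²/25 = 0.00306746
  stratum Central: (750/2600)²·1.2²/112 = 0.00106984
  stratum South: (950/2600)²·1.6²/225 = 0.001519
V̂(ȳ_st) = 0.0056563
SE(ȳ_st) = √0.0056563 = 0.0752084

SE(ȳ_st) ≈ 0.0752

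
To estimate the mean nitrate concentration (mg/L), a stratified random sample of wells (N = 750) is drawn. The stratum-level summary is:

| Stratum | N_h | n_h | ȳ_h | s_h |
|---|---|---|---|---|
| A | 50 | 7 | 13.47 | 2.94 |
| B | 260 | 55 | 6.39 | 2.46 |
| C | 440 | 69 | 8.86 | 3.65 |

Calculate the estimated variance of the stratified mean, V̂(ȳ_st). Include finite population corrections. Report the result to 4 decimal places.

V̂(ȳ_st) ≈ 0.0712

V̂(ȳ_st) = Σ W_h² (1 − n_h/N_h) s_h²/n_h, with W_h = N_h/N and N = 750:
  stratum A: (50/750)²·(1 − 7/50)·2.94²/7 = 0.00471968
  stratum B: (260/750)²·(1 − 55/260)·2.46²/55 = 0.0104259
  stratum C: (440/750)²·(1 − 69/440)·3.65²/69 = 0.0560326
V̂(ȳ_st) = 0.0711781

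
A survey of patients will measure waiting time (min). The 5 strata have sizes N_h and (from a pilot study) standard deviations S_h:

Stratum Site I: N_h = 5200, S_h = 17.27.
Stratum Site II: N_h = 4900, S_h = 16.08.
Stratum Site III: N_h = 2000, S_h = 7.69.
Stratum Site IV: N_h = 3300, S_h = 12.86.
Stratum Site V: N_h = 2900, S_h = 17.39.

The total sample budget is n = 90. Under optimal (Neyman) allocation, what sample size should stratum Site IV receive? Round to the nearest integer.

14

Neyman allocation: n_h = n · N_h S_h / Σ N_i S_i, with n = 90.
  stratum Site I: N_h·S_h = 5200·17.27 = 89804.00
  stratum Site II: N_h·S_h = 4900·16.08 = 78792.00
  stratum Site III: N_h·S_h = 2000·7.69 = 15380.00
  stratum Site IV: N_h·S_h = 3300·12.86 = 42438.00
  stratum Site V: N_h·S_h = 2900·17.39 = 50431.00
Σ N_h S_h = 276845.00
n for stratum Site IV = 90·42438.00/276845.00 = 13.796 → 14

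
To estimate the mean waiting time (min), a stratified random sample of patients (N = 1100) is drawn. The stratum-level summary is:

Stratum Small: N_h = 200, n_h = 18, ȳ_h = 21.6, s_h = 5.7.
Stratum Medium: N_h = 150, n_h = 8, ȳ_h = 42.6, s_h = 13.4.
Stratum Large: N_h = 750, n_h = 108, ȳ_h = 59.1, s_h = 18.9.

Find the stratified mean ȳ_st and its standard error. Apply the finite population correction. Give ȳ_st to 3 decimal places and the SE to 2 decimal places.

ȳ_st = Σ W_h ȳ_h = (200·21.6 + 150·42.6 + 750·59.1)/1100 = 50.03182
V̂(ȳ_st) = Σ W_h² (1 − n_h/N_h) s_h²/n_h, with W_h = N_h/N and N = 1100:
  stratum Small: (200/1100)²·(1 − 18/200)·5.7²/18 = 0.0542992
  stratum Medium: (150/1100)²·(1 − 8/150)·13.4²/8 = 0.395106
  stratum Large: (750/1100)²·(1 − 108/750)·18.9²/108 = 1.31617
V̂(ȳ_st) = 1.76557
SE(ȳ_st) = √1.76557 = 1.32875

ȳ_st ≈ 50.032, SE ≈ 1.33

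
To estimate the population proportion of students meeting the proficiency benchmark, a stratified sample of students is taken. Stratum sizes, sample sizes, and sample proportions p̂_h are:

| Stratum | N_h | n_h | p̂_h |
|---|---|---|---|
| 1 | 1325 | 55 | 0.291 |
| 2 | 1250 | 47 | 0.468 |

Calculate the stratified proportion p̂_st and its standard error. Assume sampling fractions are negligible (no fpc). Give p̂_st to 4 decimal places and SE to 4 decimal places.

N = 2575; stratum weights W_h = N_h/N.
p̂_st = Σ W_h p̂_h = (1325·0.291 + 1250·0.468)/2575 = 0.37692
V̂(p̂_st) = Σ W_h² p̂_h(1−p̂_h)/(n_h−1):
  stratum 1: (1325/2575)²·0.291·0.709/54 = 0.00101163
  stratum 2: (1250/2575)²·0.468·0.532/46 = 0.00127546
V̂(p̂_st) = 0.00228709; SE = √V̂ = 0.0478235

p̂_st ≈ 0.3769, SE ≈ 0.0478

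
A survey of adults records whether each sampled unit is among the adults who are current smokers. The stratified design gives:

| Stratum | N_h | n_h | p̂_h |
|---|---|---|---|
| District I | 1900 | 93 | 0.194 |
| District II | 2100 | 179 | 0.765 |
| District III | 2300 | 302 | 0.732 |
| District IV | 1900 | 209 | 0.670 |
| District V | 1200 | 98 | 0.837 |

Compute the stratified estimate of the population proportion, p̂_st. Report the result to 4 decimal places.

p̂_st ≈ 0.6315

N = 9400; stratum weights W_h = N_h/N.
p̂_st = Σ W_h p̂_h = (1900·0.194 + 2100·0.765 + 2300·0.732 + 1900·0.670 + 1200·0.837)/9400 = 0.63150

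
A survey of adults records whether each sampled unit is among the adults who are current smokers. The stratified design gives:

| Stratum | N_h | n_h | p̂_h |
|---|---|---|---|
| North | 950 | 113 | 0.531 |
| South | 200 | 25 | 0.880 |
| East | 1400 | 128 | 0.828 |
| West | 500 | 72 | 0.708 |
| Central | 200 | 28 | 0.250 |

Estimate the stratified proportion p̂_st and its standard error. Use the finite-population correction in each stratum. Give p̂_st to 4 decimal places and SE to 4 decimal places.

p̂_st ≈ 0.6904, SE ≈ 0.0213

N = 3250; stratum weights W_h = N_h/N.
p̂_st = Σ W_h p̂_h = (950·0.531 + 200·0.880 + 1400·0.828 + 500·0.708 + 200·0.250)/3250 = 0.69035
V̂(p̂_st) = Σ W_h² (1 − n_h/N_h) p̂_h(1−p̂_h)/(n_h−1):
  stratum North: (950/3250)²·(1 − 113/950)·0.531·0.469/112 = 0.000167391
  stratum South: (200/3250)²·(1 − 25/200)·0.880·0.120/24 = 1.45799e-05
  stratum East: (1400/3250)²·(1 − 128/1400)·0.828·0.172/127 = 0.000189062
  stratum West: (500/3250)²·(1 − 72/500)·0.708·0.292/71 = 5.89936e-05
  stratum Central: (200/3250)²·(1 − 28/200)·0.250·0.750/27 = 2.26167e-05
V̂(p̂_st) = 0.000452643; SE = √V̂ = 0.0212754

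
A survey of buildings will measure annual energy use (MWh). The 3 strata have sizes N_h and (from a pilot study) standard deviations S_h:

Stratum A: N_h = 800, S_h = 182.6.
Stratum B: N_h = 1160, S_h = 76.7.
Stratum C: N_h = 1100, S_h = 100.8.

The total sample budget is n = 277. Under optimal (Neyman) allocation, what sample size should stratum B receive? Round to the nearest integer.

Neyman allocation: n_h = n · N_h S_h / Σ N_i S_i, with n = 277.
  stratum A: N_h·S_h = 800·182.6 = 146080.00
  stratum B: N_h·S_h = 1160·76.7 = 88972.00
  stratum C: N_h·S_h = 1100·100.8 = 110880.00
Σ N_h S_h = 345932.00
n for stratum B = 277·88972.00/345932.00 = 71.243 → 71

71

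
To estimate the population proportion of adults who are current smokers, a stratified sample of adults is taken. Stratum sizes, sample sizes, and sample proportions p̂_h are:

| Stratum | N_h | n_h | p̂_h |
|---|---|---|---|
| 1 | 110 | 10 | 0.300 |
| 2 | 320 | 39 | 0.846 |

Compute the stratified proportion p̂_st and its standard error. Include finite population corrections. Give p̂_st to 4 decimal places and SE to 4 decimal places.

N = 430; stratum weights W_h = N_h/N.
p̂_st = Σ W_h p̂_h = (110·0.300 + 320·0.846)/430 = 0.70633
V̂(p̂_st) = Σ W_h² (1 − n_h/N_h) p̂_h(1−p̂_h)/(n_h−1):
  stratum 1: (110/430)²·(1 − 10/110)·0.300·0.700/9 = 0.00138814
  stratum 2: (320/430)²·(1 − 39/320)·0.846·0.154/38 = 0.00166735
V̂(p̂_st) = 0.00305549; SE = √V̂ = 0.0552765

p̂_st ≈ 0.7063, SE ≈ 0.0553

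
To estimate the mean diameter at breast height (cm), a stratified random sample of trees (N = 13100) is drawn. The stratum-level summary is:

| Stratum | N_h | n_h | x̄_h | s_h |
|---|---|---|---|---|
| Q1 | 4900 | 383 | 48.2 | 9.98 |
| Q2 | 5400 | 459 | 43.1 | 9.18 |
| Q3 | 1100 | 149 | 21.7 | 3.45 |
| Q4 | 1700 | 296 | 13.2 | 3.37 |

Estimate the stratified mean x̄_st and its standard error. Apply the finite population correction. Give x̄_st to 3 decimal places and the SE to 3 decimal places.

x̄_st = Σ W_h x̄_h = (4900·48.2 + 5400·43.1 + 1100·21.7 + 1700·13.2)/13100 = 39.33053
V̂(x̄_st) = Σ W_h² (1 − n_h/N_h) s_h²/n_h, with W_h = N_h/N and N = 13100:
  stratum Q1: (4900/13100)²·(1 − 383/4900)·9.98²/383 = 0.0335402
  stratum Q2: (5400/13100)²·(1 − 459/5400)·9.18²/459 = 0.0285456
  stratum Q3: (1100/13100)²·(1 − 149/1100)·3.45²/149 = 0.000486948
  stratum Q4: (1700/13100)²·(1 − 296/1700)·3.37²/296 = 0.000533632
V̂(x̄_st) = 0.0631064
SE(x̄_st) = √0.0631064 = 0.25121

x̄_st ≈ 39.331, SE ≈ 0.251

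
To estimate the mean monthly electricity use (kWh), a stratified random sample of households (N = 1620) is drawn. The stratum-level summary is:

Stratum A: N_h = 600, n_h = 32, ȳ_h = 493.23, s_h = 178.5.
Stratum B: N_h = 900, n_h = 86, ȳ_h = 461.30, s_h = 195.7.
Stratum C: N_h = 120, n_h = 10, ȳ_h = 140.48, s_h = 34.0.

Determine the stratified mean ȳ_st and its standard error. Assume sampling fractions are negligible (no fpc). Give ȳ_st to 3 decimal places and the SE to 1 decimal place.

ȳ_st = Σ W_h ȳ_h = (600·493.23 + 900·461.30 + 120·140.48)/1620 = 449.36148
V̂(ȳ_st) = Σ W_h² s_h²/n_h, with W_h = N_h/N and N = 1620:
  stratum A: (600/1620)²·178.5²/32 = 136.584
  stratum B: (900/1620)²·195.7²/86 = 137.448
  stratum C: (120/1620)²·34.0²/10 = 0.634294
V̂(ȳ_st) = 274.666
SE(ȳ_st) = √274.666 = 16.573

ȳ_st ≈ 449.361, SE ≈ 16.6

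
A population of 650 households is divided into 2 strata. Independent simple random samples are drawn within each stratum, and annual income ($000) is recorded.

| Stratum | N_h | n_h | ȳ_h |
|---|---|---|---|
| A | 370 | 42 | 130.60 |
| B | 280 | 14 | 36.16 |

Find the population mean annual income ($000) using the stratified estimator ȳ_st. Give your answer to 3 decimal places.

ȳ_st ≈ 89.918

N = Σ N_h = 650. Stratum weights W_h = N_h/N.
ȳ_st = (370·130.60 + 280·36.16) / 650 = 89.91815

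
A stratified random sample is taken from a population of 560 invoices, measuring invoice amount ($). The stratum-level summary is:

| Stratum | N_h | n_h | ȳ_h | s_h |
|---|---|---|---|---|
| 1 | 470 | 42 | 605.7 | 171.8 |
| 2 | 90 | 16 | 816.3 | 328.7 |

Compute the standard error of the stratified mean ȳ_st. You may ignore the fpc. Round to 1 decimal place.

SE(ȳ_st) ≈ 25.9

V̂(ȳ_st) = Σ W_h² s_h²/n_h, with W_h = N_h/N and N = 560:
  stratum 1: (470/560)²·171.8²/42 = 495.013
  stratum 2: (90/560)²·328.7²/16 = 174.417
V̂(ȳ_st) = 669.43
SE(ȳ_st) = √669.43 = 25.8733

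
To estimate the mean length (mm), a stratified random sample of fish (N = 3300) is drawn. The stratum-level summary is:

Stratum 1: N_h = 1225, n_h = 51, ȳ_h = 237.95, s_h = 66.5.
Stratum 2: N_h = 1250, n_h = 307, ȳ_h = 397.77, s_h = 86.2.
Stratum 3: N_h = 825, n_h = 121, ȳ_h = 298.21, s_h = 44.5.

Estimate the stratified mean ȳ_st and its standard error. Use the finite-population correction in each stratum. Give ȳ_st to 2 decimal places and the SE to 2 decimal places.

ȳ_st ≈ 313.55, SE ≈ 3.87

ȳ_st = Σ W_h ȳ_h = (1225·237.95 + 1250·397.77 + 825·298.21)/3300 = 313.55288
V̂(ȳ_st) = Σ W_h² (1 − n_h/N_h) s_h²/n_h, with W_h = N_h/N and N = 3300:
  stratum 1: (1225/3300)²·(1 − 51/1225)·66.5²/51 = 11.4512
  stratum 2: (1250/3300)²·(1 − 307/1250)·86.2²/307 = 2.61981
  stratum 3: (825/3300)²·(1 − 121/825)·44.5²/121 = 0.872837
V̂(ȳ_st) = 14.9438
SE(ȳ_st) = √14.9438 = 3.86572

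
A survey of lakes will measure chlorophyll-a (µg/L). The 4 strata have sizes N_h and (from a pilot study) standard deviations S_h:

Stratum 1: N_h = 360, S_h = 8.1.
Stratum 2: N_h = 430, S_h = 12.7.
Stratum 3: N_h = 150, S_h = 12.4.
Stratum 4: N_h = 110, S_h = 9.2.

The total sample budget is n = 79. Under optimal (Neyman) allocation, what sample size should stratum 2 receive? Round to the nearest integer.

38

Neyman allocation: n_h = n · N_h S_h / Σ N_i S_i, with n = 79.
  stratum 1: N_h·S_h = 360·8.1 = 2916.00
  stratum 2: N_h·S_h = 430·12.7 = 5461.00
  stratum 3: N_h·S_h = 150·12.4 = 1860.00
  stratum 4: N_h·S_h = 110·9.2 = 1012.00
Σ N_h S_h = 11249.00
n for stratum 2 = 79·5461.00/11249.00 = 38.352 → 38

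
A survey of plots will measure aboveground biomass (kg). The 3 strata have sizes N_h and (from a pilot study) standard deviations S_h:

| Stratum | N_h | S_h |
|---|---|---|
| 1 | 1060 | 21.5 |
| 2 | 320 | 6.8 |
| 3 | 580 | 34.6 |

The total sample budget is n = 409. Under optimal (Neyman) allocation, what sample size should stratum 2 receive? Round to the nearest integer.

Neyman allocation: n_h = n · N_h S_h / Σ N_i S_i, with n = 409.
  stratum 1: N_h·S_h = 1060·21.5 = 22790.00
  stratum 2: N_h·S_h = 320·6.8 = 2176.00
  stratum 3: N_h·S_h = 580·34.6 = 20068.00
Σ N_h S_h = 45034.00
n for stratum 2 = 409·2176.00/45034.00 = 19.762 → 20

20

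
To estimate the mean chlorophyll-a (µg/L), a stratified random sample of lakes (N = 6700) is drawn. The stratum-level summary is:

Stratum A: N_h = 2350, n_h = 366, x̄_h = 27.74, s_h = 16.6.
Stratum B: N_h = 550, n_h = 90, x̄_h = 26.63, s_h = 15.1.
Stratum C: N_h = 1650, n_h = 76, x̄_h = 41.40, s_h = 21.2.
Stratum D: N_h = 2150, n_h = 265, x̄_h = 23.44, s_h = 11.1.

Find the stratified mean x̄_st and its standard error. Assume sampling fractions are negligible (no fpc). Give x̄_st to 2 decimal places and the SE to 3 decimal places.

x̄_st ≈ 29.63, SE ≈ 0.718

x̄_st = Σ W_h x̄_h = (2350·27.74 + 550·26.63 + 1650·41.40 + 2150·23.44)/6700 = 29.63306
V̂(x̄_st) = Σ W_h² s_h²/n_h, with W_h = N_h/N and N = 6700:
  stratum A: (2350/6700)²·16.6²/366 = 0.0926235
  stratum B: (550/6700)²·15.1²/90 = 0.0170721
  stratum C: (1650/6700)²·21.2²/76 = 0.358655
  stratum D: (2150/6700)²·11.1²/265 = 0.0478771
V̂(x̄_st) = 0.516227
SE(x̄_st) = √0.516227 = 0.71849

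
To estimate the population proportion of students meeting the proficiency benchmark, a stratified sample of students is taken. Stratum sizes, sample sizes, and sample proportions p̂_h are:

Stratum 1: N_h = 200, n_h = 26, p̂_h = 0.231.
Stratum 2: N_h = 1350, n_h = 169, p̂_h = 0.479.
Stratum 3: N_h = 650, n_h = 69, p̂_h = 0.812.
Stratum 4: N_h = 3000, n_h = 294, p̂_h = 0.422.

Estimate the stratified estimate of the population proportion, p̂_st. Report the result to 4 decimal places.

N = 5200; stratum weights W_h = N_h/N.
p̂_st = Σ W_h p̂_h = (200·0.231 + 1350·0.479 + 650·0.812 + 3000·0.422)/5200 = 0.47820

p̂_st ≈ 0.4782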